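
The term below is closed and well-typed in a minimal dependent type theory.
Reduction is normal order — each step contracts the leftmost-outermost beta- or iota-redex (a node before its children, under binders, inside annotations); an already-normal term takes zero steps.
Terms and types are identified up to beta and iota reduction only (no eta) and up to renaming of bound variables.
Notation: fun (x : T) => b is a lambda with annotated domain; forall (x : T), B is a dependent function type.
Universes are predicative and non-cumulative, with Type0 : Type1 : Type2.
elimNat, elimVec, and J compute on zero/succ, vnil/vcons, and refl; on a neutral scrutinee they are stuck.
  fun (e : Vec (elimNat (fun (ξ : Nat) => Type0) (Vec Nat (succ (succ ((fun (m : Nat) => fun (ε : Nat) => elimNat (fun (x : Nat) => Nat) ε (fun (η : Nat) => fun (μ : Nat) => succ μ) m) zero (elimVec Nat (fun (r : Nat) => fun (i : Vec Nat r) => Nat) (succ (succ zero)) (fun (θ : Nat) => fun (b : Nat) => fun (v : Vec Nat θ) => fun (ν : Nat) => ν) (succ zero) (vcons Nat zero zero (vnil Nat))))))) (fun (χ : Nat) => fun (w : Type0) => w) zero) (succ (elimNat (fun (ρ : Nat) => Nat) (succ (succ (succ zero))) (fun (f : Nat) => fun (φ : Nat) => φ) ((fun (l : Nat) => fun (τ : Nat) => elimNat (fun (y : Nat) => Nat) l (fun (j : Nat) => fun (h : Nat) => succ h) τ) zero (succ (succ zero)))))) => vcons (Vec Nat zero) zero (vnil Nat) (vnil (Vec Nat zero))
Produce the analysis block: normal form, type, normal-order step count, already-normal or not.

normal form:
  fun (e : Vec (Vec Nat (succ (succ (succ (succ zero))))) (succ (succ (succ (succ zero))))) => vcons (Vec Nat zero) zero (vnil Nat) (vnil (Vec Nat zero))
the term's type:
  forall (e : Vec (Vec Nat (succ (succ (succ (succ zero))))) (succ (succ (succ (succ zero))))), Vec (Vec Nat zero) (succ zero)
normal-order step count: 26
already normal: no
first redex: an elimNat iota-redex


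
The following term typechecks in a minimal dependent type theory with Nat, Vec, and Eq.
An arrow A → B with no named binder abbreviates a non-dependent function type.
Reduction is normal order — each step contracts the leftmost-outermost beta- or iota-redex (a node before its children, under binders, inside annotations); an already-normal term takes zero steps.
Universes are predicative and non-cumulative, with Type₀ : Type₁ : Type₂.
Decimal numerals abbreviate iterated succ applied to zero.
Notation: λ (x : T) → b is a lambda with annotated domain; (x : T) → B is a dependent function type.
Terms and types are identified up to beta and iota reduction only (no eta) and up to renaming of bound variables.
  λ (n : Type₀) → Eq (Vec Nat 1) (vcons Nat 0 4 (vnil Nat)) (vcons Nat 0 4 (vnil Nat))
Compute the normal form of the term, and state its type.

reduced normal form:
  λ (n : Type₀) → Eq (Vec Nat 1) (vcons Nat 0 4 (vnil Nat)) (vcons Nat 0 4 (vnil Nat))
type:
  Type₀ → Type₀
observation: the term is already in normal form.


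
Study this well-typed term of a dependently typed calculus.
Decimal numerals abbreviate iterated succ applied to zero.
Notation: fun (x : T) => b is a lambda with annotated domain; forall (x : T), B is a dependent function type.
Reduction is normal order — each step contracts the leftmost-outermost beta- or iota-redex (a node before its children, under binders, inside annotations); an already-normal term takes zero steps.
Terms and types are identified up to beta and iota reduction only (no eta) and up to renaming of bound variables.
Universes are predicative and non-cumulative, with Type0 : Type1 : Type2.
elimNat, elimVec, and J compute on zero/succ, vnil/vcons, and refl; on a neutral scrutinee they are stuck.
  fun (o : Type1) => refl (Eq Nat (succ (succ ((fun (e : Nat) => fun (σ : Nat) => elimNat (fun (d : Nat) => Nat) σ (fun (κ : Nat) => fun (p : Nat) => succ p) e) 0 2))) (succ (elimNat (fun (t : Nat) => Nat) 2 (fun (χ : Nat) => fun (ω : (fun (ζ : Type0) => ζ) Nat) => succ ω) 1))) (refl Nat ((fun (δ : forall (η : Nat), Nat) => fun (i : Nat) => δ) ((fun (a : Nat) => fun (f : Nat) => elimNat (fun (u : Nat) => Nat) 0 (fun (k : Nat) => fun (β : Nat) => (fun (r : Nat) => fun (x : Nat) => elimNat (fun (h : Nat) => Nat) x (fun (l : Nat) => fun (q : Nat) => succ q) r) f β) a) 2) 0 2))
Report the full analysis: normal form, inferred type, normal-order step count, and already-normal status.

reduced normal form:
  fun (o : Type1) => refl (Eq Nat 4 4) (refl Nat 4)
type:
  forall (o : Type1), Eq (Eq Nat 4 4) (refl Nat 4) (refl Nat 4)
reduction steps (normal order): 36
already normal: no
first contracted redex: a beta-redex


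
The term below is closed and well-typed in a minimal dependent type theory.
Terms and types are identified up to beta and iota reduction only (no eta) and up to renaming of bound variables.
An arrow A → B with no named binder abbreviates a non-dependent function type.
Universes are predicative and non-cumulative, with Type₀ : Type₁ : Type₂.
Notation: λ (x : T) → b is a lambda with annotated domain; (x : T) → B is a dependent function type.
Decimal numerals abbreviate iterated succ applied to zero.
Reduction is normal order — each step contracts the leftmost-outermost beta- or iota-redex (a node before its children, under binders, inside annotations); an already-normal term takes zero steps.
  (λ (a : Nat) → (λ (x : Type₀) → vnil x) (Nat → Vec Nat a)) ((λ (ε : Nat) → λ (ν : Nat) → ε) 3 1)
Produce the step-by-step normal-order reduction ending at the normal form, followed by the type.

normal-order reduction:
  (λ (a : Nat) → (λ (x : Type₀) → vnil x) (Nat → Vec Nat a)) ((λ (ε : Nat) → λ (ν : Nat) → ε) 3 1)
  ~> (λ (a : Type₀) → vnil a) (Nat → Vec Nat ((λ (x : Nat) → λ (ε : Nat) → x) 3 1))
  ~> vnil (Nat → Vec Nat ((λ (a : Nat) → λ (x : Nat) → a) 3 1))
  ~> vnil (Nat → Vec Nat ((λ (a : Nat) → 3) 1))
  ~> vnil (Nat → Vec Nat 3)
type:
  Vec (Nat → Vec Nat 3) 0


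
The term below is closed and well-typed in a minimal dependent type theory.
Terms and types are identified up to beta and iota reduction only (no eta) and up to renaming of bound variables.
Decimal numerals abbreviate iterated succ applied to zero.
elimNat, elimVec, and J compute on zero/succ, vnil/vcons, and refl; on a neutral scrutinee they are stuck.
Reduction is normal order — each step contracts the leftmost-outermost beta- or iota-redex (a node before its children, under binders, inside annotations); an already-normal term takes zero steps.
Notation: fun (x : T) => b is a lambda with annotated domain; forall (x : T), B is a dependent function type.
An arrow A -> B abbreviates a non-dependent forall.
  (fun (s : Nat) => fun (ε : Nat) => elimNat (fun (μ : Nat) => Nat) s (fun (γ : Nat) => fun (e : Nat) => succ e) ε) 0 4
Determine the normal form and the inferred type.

normal form:
  4
inferred type:
  Nat
observation: the leftmost-outermost redex is a beta-redex, and normalization takes 15 steps.


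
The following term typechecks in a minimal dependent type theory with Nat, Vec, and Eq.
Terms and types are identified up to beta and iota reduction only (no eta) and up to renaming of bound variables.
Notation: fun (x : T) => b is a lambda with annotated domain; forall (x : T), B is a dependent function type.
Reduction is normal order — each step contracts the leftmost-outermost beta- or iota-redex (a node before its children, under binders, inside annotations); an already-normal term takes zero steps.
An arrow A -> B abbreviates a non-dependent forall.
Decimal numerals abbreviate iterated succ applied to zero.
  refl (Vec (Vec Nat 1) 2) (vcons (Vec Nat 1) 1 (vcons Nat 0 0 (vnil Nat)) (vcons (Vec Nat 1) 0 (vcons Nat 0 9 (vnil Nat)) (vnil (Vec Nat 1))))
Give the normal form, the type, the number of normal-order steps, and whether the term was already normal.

normal form:
  refl (Vec (Vec Nat 1) 2) (vcons (Vec Nat 1) 1 (vcons Nat 0 0 (vnil Nat)) (vcons (Vec Nat 1) 0 (vcons Nat 0 9 (vnil Nat)) (vnil (Vec Nat 1))))
type:
  Eq (Vec (Vec Nat 1) 2) (vcons (Vec Nat 1) 1 (vcons Nat 0 0 (vnil Nat)) (vcons (Vec Nat 1) 0 (vcons Nat 0 9 (vnil Nat)) (vnil (Vec Nat 1)))) (vcons (Vec Nat 1) 1 (vcons Nat 0 0 (vnil Nat)) (vcons (Vec Nat 1) 0 (vcons Nat 0 9 (vnil Nat)) (vnil (Vec Nat 1))))
reduction steps (normal order): 0
started in normal form: yes


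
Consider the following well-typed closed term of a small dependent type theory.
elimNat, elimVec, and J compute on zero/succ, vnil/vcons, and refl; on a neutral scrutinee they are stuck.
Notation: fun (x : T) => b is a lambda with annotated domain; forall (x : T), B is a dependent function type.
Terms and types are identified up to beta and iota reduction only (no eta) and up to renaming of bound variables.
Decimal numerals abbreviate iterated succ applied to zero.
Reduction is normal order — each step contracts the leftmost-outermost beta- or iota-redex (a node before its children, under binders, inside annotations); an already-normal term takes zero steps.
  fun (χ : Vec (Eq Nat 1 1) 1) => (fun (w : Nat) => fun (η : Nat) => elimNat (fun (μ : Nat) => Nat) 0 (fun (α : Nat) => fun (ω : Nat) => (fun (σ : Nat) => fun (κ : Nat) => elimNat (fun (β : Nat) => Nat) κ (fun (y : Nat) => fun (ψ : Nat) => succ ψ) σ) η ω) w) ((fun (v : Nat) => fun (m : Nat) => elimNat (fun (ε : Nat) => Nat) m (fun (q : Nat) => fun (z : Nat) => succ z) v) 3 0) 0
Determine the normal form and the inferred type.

reduced normal form:
  fun (χ : Vec (Eq Nat 1 1) 1) => 0
type:
  forall (χ : Vec (Eq Nat 1 1) 1), Nat


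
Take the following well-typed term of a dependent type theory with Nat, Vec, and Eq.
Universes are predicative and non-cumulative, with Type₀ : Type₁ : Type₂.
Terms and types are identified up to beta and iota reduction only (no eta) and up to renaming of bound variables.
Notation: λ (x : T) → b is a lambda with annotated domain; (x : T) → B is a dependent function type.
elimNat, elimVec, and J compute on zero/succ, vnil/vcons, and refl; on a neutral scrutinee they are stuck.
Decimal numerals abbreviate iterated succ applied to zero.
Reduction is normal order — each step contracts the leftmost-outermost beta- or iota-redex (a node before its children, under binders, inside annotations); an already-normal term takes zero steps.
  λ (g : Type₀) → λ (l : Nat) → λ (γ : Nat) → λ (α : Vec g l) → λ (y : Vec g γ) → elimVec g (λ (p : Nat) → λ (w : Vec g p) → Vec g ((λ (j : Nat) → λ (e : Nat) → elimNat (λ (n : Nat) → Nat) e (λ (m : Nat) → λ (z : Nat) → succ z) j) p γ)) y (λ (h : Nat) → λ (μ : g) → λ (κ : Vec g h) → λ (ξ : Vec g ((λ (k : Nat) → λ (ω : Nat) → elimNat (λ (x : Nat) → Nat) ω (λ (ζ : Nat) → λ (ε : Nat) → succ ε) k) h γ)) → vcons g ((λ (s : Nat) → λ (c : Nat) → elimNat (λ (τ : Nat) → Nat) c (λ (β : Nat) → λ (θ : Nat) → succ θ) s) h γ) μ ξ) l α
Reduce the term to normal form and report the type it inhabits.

normal form:
  λ (g : Type₀) → λ (l : Nat) → λ (γ : Nat) → λ (α : Vec g l) → λ (y : Vec g γ) → elimVec g (λ (p : Nat) → λ (w : Vec g p) → Vec g (elimNat (λ (j : Nat) → Nat) γ (λ (e : Nat) → λ (n : Nat) → succ n) p)) y (λ (m : Nat) → λ (z : g) → λ (h : Vec g m) → λ (μ : Vec g (elimNat (λ (κ : Nat) → Nat) γ (λ (ξ : Nat) → λ (k : Nat) → succ k) m)) → vcons g (elimNat (λ (ω : Nat) → Nat) γ (λ (x : Nat) → λ (ζ : Nat) → succ ζ) m) z μ) l α
the term's type:
  (g : Type₀) → (l : Nat) → (γ : Nat) → (α : Vec g l) → (y : Vec g γ) → Vec g (elimNat (λ (p : Nat) → Nat) γ (λ (w : Nat) → λ (j : Nat) → succ j) l)


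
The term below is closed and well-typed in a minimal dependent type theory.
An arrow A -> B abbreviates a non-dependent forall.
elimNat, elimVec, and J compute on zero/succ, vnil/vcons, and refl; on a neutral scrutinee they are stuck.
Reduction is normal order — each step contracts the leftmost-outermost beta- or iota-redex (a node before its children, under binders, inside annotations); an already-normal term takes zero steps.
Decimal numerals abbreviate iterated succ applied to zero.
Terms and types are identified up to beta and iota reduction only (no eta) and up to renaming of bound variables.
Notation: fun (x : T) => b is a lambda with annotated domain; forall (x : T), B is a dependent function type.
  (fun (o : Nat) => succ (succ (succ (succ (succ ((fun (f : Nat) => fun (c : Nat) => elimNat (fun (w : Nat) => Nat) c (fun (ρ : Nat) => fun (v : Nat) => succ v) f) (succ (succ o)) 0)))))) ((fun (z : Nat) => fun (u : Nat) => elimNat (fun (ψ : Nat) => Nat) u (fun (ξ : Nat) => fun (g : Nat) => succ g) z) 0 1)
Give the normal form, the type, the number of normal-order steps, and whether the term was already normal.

reduced normal form:
  8
type:
  Nat
steps to reach normal form (normal order): 16
term was already normal: no
first contracted redex: a beta-redex


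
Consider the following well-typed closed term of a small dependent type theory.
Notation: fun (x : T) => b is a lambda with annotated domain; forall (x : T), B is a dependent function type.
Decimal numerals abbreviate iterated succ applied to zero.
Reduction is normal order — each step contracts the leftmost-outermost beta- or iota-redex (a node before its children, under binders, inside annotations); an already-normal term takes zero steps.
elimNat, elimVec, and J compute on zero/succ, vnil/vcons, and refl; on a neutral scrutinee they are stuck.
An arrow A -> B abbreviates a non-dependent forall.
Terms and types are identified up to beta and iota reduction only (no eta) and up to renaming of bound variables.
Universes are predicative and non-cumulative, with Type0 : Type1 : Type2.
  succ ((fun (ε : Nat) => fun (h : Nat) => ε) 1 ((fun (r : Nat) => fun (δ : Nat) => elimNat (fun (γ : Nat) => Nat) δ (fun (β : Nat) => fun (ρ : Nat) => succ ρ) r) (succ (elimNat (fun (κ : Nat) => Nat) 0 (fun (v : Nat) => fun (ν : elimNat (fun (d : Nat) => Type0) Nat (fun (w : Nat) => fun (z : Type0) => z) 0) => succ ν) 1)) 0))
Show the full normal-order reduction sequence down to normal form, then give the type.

normal-order reduction:
  succ ((fun (ε : Nat) => fun (h : Nat) => ε) 1 ((fun (r : Nat) => fun (δ : Nat) => elimNat (fun (γ : Nat) => Nat) δ (fun (β : Nat) => fun (ρ : Nat) => succ ρ) r) (succ (elimNat (fun (κ : Nat) => Nat) 0 (fun (v : Nat) => fun (ν : elimNat (fun (d : Nat) => Type0) Nat (fun (w : Nat) => fun (z : Type0) => z) 0) => succ ν) 1)) 0))
  ~> succ ((fun (ε : Nat) => 1) ((fun (h : Nat) => fun (r : Nat) => elimNat (fun (δ : Nat) => Nat) r (fun (γ : Nat) => fun (β : Nat) => succ β) h) (succ (elimNat (fun (ρ : Nat) => Nat) 0 (fun (κ : Nat) => fun (v : elimNat (fun (ν : Nat) => Type0) Nat (fun (d : Nat) => fun (w : Type0) => w) 0) => succ v) 1)) 0))
  ~> 2
inferred type:
  Nat


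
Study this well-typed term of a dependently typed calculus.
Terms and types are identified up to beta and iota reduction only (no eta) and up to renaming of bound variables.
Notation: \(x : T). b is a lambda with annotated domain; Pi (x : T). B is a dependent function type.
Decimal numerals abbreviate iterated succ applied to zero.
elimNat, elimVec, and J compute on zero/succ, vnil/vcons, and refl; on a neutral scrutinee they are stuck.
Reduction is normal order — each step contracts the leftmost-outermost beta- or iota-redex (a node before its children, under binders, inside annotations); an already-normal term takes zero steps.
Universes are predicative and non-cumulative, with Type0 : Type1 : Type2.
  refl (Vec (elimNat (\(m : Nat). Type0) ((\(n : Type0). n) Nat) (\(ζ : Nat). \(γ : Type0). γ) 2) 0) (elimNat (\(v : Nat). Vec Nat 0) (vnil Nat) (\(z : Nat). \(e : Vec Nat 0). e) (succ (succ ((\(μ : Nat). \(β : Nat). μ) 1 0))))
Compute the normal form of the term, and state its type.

resulting normal form:
  refl (Vec Nat 0) (vnil Nat)
type:
  Eq (Vec Nat 0) (vnil Nat) (vnil Nat)
observation: the term reaches its normal form after 20 normal-order steps.


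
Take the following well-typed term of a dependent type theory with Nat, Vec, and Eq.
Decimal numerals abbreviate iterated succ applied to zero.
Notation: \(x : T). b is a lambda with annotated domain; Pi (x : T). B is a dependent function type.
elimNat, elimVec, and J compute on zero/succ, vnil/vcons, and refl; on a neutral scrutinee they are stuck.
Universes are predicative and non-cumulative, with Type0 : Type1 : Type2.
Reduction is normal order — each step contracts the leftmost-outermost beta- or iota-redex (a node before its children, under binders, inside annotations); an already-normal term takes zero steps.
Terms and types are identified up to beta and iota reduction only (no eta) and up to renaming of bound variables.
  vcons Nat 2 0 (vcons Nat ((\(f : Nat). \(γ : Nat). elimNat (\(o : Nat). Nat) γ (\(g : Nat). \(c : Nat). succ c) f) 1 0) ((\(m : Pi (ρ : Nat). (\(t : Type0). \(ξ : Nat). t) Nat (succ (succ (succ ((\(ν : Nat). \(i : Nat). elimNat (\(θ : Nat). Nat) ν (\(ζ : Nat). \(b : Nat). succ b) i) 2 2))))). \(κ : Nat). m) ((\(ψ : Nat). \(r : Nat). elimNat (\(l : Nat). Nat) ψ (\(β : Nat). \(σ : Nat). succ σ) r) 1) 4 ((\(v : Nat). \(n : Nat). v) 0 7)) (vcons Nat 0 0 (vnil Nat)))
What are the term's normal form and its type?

reduced normal form:
  vcons Nat 2 0 (vcons Nat 1 1 (vcons Nat 0 0 (vnil Nat)))
the term's type:
  Vec Nat 3


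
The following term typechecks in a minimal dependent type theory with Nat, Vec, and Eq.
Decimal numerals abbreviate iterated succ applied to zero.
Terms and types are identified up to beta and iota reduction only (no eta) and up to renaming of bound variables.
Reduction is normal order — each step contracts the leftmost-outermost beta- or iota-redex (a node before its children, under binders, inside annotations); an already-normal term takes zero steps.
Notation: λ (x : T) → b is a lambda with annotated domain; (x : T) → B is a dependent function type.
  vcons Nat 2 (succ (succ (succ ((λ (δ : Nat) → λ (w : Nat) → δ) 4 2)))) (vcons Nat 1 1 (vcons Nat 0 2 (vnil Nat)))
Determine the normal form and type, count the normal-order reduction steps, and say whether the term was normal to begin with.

reduced normal form:
  vcons Nat 2 7 (vcons Nat 1 1 (vcons Nat 0 2 (vnil Nat)))
type:
  Vec Nat 3
reduction steps (normal order): 2
started in normal form: no
first contracted redex: a beta-redex


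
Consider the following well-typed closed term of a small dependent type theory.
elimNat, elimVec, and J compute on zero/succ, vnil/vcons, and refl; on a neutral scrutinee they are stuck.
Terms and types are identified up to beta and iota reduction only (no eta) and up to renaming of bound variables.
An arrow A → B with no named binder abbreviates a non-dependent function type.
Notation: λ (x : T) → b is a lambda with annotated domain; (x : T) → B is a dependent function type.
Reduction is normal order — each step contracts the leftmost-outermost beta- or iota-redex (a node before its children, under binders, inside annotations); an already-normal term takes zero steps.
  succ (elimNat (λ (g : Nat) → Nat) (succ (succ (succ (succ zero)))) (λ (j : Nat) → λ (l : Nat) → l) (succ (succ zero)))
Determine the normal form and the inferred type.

resulting normal form:
  succ (succ (succ (succ (succ zero))))
type:
  Nat
observation: 7 normal-order steps separate the term from its normal form.


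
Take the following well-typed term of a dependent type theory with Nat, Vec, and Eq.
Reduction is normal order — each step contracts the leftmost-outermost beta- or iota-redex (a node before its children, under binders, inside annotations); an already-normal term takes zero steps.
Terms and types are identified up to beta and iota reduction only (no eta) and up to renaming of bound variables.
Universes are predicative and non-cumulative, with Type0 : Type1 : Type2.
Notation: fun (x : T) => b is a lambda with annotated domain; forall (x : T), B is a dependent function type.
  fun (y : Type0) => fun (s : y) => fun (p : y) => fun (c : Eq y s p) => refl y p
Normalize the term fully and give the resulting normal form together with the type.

resulting normal form:
  fun (y : Type0) => fun (s : y) => fun (p : y) => fun (c : Eq y s p) => refl y p
the term's type:
  forall (y : Type0), forall (s : y), forall (p : y), forall (c : Eq y s p), Eq y p p
observation: no redex remains anywhere in the term; it is its own normal form.


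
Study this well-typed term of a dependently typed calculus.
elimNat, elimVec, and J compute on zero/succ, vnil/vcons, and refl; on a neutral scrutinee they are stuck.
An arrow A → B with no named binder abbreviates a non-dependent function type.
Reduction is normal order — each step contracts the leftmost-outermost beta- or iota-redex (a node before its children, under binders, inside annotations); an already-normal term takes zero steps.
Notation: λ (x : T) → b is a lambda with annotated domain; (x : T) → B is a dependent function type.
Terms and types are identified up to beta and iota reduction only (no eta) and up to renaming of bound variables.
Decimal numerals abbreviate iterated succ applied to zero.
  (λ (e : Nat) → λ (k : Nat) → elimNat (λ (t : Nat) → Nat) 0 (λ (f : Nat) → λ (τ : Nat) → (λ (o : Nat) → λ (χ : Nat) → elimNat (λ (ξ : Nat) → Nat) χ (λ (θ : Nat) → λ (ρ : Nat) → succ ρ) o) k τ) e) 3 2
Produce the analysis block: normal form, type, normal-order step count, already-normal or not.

normal form:
  6
type:
  Nat
normal-order step count: 39
term was already normal: no
first contracted redex: a beta-redex


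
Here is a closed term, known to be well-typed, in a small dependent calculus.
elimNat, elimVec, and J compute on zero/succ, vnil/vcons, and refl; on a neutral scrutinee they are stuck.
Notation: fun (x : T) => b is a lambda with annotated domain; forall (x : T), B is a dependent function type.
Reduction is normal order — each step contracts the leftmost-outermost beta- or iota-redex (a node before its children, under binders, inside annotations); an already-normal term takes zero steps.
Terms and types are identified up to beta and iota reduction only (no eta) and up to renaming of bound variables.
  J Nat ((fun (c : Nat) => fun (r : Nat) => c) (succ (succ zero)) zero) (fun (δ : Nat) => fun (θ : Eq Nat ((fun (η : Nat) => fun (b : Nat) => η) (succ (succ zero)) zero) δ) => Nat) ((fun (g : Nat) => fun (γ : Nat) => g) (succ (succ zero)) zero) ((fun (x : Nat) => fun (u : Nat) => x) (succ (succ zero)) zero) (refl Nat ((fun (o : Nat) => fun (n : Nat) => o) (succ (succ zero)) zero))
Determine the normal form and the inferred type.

normal form:
  succ (succ zero)
inferred type:
  Nat
observation: reduction starts at a J iota-redex, and 3 normal-order steps reach the normal form.


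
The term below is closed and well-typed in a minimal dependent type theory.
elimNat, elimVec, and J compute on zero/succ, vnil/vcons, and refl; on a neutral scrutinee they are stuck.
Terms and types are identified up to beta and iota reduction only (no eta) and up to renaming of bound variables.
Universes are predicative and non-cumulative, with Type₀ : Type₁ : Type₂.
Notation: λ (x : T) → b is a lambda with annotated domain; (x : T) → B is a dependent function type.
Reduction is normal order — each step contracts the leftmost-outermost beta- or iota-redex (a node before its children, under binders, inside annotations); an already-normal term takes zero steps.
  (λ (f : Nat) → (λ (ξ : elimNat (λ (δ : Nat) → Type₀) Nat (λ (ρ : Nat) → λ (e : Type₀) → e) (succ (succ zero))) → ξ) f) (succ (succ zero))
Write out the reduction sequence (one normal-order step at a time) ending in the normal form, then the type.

normal-order reduction:
  (λ (f : Nat) → (λ (ξ : elimNat (λ (δ : Nat) → Type₀) Nat (λ (ρ : Nat) → λ (e : Type₀) → e) (succ (succ zero))) → ξ) f) (succ (succ zero))
  ~> (λ (f : elimNat (λ (ξ : Nat) → Type₀) Nat (λ (δ : Nat) → λ (ρ : Type₀) → ρ) (succ (succ zero))) → f) (succ (succ zero))
  ~> succ (succ zero)
type:
  Nat


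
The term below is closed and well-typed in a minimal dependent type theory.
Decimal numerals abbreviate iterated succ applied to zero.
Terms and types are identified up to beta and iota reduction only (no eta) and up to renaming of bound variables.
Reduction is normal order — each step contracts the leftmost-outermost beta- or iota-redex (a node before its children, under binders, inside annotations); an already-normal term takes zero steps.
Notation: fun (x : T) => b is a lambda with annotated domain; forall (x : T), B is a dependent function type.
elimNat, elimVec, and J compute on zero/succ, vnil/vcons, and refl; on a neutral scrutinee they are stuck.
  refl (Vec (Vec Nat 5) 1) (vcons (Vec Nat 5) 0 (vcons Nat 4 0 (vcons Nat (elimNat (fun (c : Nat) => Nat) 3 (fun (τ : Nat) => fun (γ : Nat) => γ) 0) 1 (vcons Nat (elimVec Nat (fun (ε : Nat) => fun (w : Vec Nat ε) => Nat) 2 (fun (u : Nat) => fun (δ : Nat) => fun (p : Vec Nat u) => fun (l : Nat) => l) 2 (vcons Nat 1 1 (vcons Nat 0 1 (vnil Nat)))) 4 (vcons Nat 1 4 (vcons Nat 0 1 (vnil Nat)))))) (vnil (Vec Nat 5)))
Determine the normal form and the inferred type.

resulting normal form:
  refl (Vec (Vec Nat 5) 1) (vcons (Vec Nat 5) 0 (vcons Nat 4 0 (vcons Nat 3 1 (vcons Nat 2 4 (vcons Nat 1 4 (vcons Nat 0 1 (vnil Nat)))))) (vnil (Vec Nat 5)))
inferred type:
  Eq (Vec (Vec Nat 5) 1) (vcons (Vec Nat 5) 0 (vcons Nat 4 0 (vcons Nat 3 1 (vcons Nat 2 4 (vcons Nat 1 4 (vcons Nat 0 1 (vnil Nat)))))) (vnil (Vec Nat 5))) (vcons (Vec Nat 5) 0 (vcons Nat 4 0 (vcons Nat 3 1 (vcons Nat 2 4 (vcons Nat 1 4 (vcons Nat 0 1 (vnil Nat)))))) (vnil (Vec Nat 5)))


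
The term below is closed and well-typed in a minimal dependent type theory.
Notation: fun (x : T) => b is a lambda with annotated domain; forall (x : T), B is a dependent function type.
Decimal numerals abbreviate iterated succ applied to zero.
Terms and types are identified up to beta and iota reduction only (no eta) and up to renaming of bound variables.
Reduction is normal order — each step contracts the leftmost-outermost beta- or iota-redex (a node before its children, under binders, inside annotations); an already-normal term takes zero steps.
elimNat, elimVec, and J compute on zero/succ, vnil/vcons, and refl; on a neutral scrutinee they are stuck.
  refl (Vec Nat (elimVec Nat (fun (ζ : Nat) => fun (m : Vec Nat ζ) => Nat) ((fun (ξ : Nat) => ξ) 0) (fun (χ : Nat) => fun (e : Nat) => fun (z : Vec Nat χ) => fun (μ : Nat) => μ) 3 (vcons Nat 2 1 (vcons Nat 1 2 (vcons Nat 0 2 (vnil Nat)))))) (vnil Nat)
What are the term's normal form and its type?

reduced normal form:
  refl (Vec Nat 0) (vnil Nat)
type:
  Eq (Vec Nat 0) (vnil Nat) (vnil Nat)
observation: the term reaches its normal form after 17 normal-order steps.


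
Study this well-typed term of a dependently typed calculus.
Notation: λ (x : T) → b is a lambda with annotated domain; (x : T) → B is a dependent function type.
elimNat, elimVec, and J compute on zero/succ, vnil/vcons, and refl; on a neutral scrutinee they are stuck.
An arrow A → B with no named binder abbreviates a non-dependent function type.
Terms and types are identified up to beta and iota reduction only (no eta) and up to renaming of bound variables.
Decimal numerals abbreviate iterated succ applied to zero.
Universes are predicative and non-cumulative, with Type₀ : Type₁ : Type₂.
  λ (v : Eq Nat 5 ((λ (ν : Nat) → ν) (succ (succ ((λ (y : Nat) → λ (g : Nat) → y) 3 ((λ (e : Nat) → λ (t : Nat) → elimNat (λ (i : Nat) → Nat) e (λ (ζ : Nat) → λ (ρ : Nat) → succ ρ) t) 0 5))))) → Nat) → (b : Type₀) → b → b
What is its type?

type:
  (Eq Nat 5 5 → Nat) → Type₁


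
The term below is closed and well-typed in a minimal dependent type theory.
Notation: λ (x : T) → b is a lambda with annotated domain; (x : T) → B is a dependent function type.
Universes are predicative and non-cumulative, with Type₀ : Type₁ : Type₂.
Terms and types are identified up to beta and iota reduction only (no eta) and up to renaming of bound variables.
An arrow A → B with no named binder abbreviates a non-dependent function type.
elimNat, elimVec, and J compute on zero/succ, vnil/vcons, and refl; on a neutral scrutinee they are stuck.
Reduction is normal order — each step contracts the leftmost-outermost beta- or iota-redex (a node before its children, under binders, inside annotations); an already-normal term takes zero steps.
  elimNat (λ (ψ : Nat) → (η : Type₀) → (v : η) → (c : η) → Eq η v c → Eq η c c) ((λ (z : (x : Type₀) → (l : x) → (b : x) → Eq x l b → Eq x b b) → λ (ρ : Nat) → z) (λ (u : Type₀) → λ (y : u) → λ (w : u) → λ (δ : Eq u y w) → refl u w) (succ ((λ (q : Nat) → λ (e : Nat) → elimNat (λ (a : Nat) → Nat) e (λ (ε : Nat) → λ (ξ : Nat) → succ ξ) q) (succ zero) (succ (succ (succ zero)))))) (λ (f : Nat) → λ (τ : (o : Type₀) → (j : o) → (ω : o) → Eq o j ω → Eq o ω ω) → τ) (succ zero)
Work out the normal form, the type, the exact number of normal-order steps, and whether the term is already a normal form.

resulting normal form:
  λ (ψ : Type₀) → λ (η : ψ) → λ (v : ψ) → λ (c : Eq ψ η v) → refl ψ v
the term's type:
  (ψ : Type₀) → (η : ψ) → (v : ψ) → Eq ψ η v → Eq ψ v v
steps to reach normal form (normal order): 6
started in normal form: no
first redex: an elimNat iota-redex


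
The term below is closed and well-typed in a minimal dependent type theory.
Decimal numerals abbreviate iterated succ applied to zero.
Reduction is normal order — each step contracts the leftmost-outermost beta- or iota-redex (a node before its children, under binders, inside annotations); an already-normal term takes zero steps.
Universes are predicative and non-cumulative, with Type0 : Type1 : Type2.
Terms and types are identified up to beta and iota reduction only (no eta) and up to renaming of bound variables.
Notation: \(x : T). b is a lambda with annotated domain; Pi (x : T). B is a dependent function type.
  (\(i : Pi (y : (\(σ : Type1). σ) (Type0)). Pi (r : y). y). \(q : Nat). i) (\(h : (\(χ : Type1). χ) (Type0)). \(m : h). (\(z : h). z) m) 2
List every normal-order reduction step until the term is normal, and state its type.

reduction (normal order):
  (\(i : Pi (y : (\(σ : Type1). σ) (Type0)). Pi (r : y). y). \(q : Nat). i) (\(h : (\(χ : Type1). χ) (Type0)). \(m : h). (\(z : h). z) m) 2
  ~> (\(i : Nat). \(y : (\(σ : Type1). σ) (Type0)). \(r : y). (\(q : y). q) r) 2
  ~> \(i : (\(y : Type1). y) (Type0)). \(σ : i). (\(r : i). r) σ
  ~> \(i : Type0). \(y : i). (\(σ : i). σ) y
  ~> \(i : Type0). \(y : i). y
inferred type:
  Pi (i : Type0). Pi (y : i). i


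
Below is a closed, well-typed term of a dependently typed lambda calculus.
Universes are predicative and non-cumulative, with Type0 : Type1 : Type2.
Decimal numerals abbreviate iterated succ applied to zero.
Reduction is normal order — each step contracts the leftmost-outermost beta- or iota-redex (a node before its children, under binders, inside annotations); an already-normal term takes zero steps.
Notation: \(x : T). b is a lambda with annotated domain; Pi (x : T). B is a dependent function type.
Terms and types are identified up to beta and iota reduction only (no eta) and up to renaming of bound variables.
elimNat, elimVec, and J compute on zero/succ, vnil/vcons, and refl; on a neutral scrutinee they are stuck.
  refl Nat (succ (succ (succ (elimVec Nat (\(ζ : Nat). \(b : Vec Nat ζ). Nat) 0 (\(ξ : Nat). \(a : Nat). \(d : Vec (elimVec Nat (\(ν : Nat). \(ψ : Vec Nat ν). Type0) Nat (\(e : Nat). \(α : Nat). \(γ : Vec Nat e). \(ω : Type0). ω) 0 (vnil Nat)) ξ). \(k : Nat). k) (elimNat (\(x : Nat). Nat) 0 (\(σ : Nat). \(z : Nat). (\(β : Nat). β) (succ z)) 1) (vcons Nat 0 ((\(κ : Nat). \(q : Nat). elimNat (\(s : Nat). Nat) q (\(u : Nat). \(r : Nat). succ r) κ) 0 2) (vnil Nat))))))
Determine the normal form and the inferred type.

normal form:
  refl Nat 3
inferred type:
  Eq Nat 3 3
observation: contracting an elimVec iota-redex first, the term normalizes in 6 steps.


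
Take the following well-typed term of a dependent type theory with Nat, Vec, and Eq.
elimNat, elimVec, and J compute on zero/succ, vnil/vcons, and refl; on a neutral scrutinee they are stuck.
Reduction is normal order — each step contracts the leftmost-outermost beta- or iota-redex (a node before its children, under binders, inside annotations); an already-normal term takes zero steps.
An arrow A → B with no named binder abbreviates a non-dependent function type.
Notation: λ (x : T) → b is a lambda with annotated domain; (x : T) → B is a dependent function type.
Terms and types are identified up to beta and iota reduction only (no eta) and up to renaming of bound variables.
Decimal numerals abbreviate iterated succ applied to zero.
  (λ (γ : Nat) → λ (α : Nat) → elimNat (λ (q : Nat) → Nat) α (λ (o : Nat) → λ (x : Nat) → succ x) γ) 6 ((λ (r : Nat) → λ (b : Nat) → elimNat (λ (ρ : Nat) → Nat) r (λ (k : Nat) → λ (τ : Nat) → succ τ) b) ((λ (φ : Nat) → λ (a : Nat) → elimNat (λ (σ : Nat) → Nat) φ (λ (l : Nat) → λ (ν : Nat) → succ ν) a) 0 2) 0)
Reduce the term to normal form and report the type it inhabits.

normal form:
  8
inferred type:
  Nat
observation: contracting a beta-redex first, the term normalizes in 33 steps.


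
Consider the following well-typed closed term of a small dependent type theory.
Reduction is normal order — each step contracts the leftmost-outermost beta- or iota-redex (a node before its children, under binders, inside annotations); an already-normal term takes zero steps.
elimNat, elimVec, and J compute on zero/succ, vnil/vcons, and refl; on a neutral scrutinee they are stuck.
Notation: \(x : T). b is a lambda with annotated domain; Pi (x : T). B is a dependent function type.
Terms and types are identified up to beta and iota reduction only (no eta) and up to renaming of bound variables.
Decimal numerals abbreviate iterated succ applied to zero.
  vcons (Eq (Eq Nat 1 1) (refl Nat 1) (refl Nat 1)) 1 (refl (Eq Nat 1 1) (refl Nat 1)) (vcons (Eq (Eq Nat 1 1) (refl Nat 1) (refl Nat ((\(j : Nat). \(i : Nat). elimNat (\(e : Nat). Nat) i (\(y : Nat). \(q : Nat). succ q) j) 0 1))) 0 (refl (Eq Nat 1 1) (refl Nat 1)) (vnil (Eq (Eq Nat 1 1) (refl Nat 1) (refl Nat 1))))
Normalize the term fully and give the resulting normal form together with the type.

reduced normal form:
  vcons (Eq (Eq Nat 1 1) (refl Nat 1) (refl Nat 1)) 1 (refl (Eq Nat 1 1) (refl Nat 1)) (vcons (Eq (Eq Nat 1 1) (refl Nat 1) (refl Nat 1)) 0 (refl (Eq Nat 1 1) (refl Nat 1)) (vnil (Eq (Eq Nat 1 1) (refl Nat 1) (refl Nat 1))))
inferred type:
  Vec (Eq (Eq Nat 1 1) (refl Nat 1) (refl Nat 1)) 2
observation: 3 normal-order steps normalize the term, beginning with a beta-redex.


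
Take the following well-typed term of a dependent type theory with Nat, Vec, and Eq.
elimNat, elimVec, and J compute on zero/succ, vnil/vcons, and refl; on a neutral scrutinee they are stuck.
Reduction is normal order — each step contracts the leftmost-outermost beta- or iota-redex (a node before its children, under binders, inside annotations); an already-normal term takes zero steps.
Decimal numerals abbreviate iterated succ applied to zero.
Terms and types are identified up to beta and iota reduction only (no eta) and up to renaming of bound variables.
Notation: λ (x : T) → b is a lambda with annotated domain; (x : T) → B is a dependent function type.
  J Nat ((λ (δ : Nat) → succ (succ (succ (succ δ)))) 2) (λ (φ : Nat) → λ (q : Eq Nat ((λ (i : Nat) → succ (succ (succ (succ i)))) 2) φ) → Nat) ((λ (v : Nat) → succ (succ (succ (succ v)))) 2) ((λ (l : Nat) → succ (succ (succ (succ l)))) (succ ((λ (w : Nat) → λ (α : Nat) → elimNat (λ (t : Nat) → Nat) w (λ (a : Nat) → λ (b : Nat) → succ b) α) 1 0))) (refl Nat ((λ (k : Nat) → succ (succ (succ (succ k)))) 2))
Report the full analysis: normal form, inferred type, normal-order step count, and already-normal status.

normal form:
  6
type:
  Nat
steps to reach normal form (normal order): 2
term was already normal: no
first redex: a J iota-redex


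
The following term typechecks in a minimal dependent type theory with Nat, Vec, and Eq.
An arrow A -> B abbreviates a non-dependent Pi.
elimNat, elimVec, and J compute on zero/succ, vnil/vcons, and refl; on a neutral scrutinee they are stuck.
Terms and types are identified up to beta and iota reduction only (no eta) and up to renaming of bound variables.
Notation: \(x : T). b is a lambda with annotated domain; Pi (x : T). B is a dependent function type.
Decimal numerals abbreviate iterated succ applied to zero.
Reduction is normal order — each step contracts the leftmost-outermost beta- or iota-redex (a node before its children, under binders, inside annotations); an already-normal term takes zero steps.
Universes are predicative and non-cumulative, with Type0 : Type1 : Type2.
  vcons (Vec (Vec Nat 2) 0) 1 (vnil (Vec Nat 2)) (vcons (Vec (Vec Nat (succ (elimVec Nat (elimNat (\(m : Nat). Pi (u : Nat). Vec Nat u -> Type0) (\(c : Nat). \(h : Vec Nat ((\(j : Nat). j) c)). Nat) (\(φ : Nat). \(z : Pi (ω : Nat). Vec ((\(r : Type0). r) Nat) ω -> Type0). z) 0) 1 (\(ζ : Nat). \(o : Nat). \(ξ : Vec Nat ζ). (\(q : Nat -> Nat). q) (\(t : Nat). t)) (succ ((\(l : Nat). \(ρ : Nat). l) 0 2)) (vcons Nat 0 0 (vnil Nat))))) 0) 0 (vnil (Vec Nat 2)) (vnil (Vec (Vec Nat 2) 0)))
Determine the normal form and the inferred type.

resulting normal form:
  vcons (Vec (Vec Nat 2) 0) 1 (vnil (Vec Nat 2)) (vcons (Vec (Vec Nat 2) 0) 0 (vnil (Vec Nat 2)) (vnil (Vec (Vec Nat 2) 0)))
type:
  Vec (Vec (Vec Nat 2) 0) 2
observation: the leftmost-outermost redex is an elimVec iota-redex, and normalization takes 7 steps.


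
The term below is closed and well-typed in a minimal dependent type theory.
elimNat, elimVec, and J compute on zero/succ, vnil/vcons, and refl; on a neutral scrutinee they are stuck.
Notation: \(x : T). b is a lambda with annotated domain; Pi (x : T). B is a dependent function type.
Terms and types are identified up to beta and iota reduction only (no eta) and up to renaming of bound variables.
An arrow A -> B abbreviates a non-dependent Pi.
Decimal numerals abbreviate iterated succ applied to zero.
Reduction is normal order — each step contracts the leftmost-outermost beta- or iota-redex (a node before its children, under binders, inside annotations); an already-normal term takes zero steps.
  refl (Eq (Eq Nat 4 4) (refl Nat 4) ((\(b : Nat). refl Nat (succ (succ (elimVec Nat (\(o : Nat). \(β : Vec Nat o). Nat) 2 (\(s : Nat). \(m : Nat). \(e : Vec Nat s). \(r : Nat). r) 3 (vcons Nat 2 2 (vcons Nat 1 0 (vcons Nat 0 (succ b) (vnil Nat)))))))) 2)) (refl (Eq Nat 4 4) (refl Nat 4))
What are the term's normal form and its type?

reduced normal form:
  refl (Eq (Eq Nat 4 4) (refl Nat 4) (refl Nat 4)) (refl (Eq Nat 4 4) (refl Nat 4))
the term's type:
  Eq (Eq (Eq Nat 4 4) (refl Nat 4) (refl Nat 4)) (refl (Eq Nat 4 4) (refl Nat 4)) (refl (Eq Nat 4 4) (refl Nat 4))
observation: the leftmost-outermost redex is a beta-redex, and normalization takes 17 steps.


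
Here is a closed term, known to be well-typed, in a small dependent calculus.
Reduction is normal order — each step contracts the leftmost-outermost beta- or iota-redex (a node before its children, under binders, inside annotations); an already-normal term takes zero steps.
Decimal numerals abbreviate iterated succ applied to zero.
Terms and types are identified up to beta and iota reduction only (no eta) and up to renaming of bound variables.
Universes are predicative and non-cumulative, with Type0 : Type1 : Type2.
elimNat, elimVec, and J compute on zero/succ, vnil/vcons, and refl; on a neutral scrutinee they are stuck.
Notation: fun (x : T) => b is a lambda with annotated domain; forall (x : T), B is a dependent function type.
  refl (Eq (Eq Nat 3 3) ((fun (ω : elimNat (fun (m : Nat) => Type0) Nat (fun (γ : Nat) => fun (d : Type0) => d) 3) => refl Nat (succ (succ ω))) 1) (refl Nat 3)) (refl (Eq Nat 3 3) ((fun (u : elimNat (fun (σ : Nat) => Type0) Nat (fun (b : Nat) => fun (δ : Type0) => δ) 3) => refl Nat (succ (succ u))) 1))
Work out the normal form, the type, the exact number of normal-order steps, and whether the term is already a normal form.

resulting normal form:
  refl (Eq (Eq Nat 3 3) (refl Nat 3) (refl Nat 3)) (refl (Eq Nat 3 3) (refl Nat 3))
type:
  Eq (Eq (Eq Nat 3 3) (refl Nat 3) (refl Nat 3)) (refl (Eq Nat 3 3) (refl Nat 3)) (refl (Eq Nat 3 3) (refl Nat 3))
steps to reach normal form (normal order): 2
already normal: no
first redex: a beta-redex
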